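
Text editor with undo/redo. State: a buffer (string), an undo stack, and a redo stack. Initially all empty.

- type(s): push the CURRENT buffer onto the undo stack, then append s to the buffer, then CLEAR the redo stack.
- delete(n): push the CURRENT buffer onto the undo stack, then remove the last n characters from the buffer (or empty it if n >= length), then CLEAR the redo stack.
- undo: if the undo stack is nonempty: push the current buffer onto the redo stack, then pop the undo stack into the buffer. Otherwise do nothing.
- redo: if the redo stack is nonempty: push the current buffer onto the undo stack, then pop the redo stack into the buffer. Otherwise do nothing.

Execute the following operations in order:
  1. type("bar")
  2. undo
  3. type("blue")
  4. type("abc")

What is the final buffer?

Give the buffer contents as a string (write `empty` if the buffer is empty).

Answer: blueabc

Derivation:
After op 1 (type): buf='bar' undo_depth=1 redo_depth=0
After op 2 (undo): buf='(empty)' undo_depth=0 redo_depth=1
After op 3 (type): buf='blue' undo_depth=1 redo_depth=0
After op 4 (type): buf='blueabc' undo_depth=2 redo_depth=0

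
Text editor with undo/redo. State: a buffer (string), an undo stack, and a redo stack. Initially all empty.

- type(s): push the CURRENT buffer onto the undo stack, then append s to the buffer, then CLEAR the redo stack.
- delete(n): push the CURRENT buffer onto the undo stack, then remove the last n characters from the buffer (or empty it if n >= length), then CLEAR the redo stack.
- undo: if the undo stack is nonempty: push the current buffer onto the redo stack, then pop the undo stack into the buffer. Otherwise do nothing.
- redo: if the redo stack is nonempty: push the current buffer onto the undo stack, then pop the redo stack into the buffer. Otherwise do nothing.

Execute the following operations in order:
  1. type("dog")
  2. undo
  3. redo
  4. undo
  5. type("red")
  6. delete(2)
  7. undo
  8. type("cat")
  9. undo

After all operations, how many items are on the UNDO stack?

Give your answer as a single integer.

Answer: 1

Derivation:
After op 1 (type): buf='dog' undo_depth=1 redo_depth=0
After op 2 (undo): buf='(empty)' undo_depth=0 redo_depth=1
After op 3 (redo): buf='dog' undo_depth=1 redo_depth=0
After op 4 (undo): buf='(empty)' undo_depth=0 redo_depth=1
After op 5 (type): buf='red' undo_depth=1 redo_depth=0
After op 6 (delete): buf='r' undo_depth=2 redo_depth=0
After op 7 (undo): buf='red' undo_depth=1 redo_depth=1
After op 8 (type): buf='redcat' undo_depth=2 redo_depth=0
After op 9 (undo): buf='red' undo_depth=1 redo_depth=1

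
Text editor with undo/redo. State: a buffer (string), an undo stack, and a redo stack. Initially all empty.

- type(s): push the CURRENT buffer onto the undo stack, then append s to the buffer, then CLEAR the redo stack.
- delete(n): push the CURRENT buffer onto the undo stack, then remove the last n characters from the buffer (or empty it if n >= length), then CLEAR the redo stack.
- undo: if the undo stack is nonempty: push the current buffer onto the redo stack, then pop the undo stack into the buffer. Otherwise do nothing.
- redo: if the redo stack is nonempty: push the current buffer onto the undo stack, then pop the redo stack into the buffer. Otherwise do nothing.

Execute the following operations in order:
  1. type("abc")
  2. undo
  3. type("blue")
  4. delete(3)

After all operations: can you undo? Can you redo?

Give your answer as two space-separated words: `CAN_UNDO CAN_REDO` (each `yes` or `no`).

After op 1 (type): buf='abc' undo_depth=1 redo_depth=0
After op 2 (undo): buf='(empty)' undo_depth=0 redo_depth=1
After op 3 (type): buf='blue' undo_depth=1 redo_depth=0
After op 4 (delete): buf='b' undo_depth=2 redo_depth=0

Answer: yes no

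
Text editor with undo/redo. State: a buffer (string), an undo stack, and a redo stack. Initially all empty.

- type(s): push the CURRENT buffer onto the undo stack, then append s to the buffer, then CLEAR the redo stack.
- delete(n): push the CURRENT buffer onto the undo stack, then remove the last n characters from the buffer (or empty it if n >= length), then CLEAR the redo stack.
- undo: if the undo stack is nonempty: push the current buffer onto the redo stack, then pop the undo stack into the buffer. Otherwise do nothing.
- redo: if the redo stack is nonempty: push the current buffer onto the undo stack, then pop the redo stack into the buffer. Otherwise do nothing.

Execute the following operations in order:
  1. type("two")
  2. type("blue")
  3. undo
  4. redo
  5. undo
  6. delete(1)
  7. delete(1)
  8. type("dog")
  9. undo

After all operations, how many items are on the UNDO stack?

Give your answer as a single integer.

Answer: 3

Derivation:
After op 1 (type): buf='two' undo_depth=1 redo_depth=0
After op 2 (type): buf='twoblue' undo_depth=2 redo_depth=0
After op 3 (undo): buf='two' undo_depth=1 redo_depth=1
After op 4 (redo): buf='twoblue' undo_depth=2 redo_depth=0
After op 5 (undo): buf='two' undo_depth=1 redo_depth=1
After op 6 (delete): buf='tw' undo_depth=2 redo_depth=0
After op 7 (delete): buf='t' undo_depth=3 redo_depth=0
After op 8 (type): buf='tdog' undo_depth=4 redo_depth=0
After op 9 (undo): buf='t' undo_depth=3 redo_depth=1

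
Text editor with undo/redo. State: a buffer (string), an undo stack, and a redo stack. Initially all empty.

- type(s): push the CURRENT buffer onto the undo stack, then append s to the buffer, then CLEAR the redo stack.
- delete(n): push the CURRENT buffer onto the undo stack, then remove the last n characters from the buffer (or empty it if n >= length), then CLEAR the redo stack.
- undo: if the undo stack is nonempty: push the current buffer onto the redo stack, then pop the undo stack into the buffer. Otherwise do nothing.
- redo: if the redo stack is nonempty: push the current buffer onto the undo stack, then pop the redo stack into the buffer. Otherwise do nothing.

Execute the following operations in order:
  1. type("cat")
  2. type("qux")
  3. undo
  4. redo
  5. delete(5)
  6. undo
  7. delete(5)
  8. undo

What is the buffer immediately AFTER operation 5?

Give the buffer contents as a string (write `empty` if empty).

Answer: c

Derivation:
After op 1 (type): buf='cat' undo_depth=1 redo_depth=0
After op 2 (type): buf='catqux' undo_depth=2 redo_depth=0
After op 3 (undo): buf='cat' undo_depth=1 redo_depth=1
After op 4 (redo): buf='catqux' undo_depth=2 redo_depth=0
After op 5 (delete): buf='c' undo_depth=3 redo_depth=0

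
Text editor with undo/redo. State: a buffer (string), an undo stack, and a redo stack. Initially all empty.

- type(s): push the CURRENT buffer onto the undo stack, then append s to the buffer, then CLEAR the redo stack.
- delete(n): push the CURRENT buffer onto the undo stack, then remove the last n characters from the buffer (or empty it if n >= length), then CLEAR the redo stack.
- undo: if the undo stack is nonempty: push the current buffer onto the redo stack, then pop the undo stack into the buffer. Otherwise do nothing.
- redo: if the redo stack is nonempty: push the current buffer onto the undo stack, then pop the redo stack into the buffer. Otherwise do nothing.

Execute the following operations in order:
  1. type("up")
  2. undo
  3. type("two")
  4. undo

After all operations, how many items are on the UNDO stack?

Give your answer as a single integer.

Answer: 0

Derivation:
After op 1 (type): buf='up' undo_depth=1 redo_depth=0
After op 2 (undo): buf='(empty)' undo_depth=0 redo_depth=1
After op 3 (type): buf='two' undo_depth=1 redo_depth=0
After op 4 (undo): buf='(empty)' undo_depth=0 redo_depth=1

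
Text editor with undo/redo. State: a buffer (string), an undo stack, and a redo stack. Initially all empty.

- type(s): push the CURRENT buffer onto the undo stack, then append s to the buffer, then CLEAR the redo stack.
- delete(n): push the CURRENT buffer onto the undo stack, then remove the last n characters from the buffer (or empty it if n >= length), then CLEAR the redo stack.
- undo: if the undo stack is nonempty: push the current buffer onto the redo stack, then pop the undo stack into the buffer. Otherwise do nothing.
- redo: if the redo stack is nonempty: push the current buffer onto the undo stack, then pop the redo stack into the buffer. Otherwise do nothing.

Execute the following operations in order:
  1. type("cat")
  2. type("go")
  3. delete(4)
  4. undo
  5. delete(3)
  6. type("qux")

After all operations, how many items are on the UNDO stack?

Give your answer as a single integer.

After op 1 (type): buf='cat' undo_depth=1 redo_depth=0
After op 2 (type): buf='catgo' undo_depth=2 redo_depth=0
After op 3 (delete): buf='c' undo_depth=3 redo_depth=0
After op 4 (undo): buf='catgo' undo_depth=2 redo_depth=1
After op 5 (delete): buf='ca' undo_depth=3 redo_depth=0
After op 6 (type): buf='caqux' undo_depth=4 redo_depth=0

Answer: 4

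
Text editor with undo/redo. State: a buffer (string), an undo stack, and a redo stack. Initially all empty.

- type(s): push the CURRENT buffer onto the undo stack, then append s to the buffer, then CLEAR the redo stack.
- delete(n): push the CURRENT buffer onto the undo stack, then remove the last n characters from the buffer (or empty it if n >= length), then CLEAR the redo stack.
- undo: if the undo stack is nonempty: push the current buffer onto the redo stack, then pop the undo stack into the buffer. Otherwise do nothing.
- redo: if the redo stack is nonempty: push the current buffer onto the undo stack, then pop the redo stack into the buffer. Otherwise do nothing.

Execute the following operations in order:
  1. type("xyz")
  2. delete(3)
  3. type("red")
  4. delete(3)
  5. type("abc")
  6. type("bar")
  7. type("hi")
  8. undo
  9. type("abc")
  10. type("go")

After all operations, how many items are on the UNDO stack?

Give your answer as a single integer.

After op 1 (type): buf='xyz' undo_depth=1 redo_depth=0
After op 2 (delete): buf='(empty)' undo_depth=2 redo_depth=0
After op 3 (type): buf='red' undo_depth=3 redo_depth=0
After op 4 (delete): buf='(empty)' undo_depth=4 redo_depth=0
After op 5 (type): buf='abc' undo_depth=5 redo_depth=0
After op 6 (type): buf='abcbar' undo_depth=6 redo_depth=0
After op 7 (type): buf='abcbarhi' undo_depth=7 redo_depth=0
After op 8 (undo): buf='abcbar' undo_depth=6 redo_depth=1
After op 9 (type): buf='abcbarabc' undo_depth=7 redo_depth=0
After op 10 (type): buf='abcbarabcgo' undo_depth=8 redo_depth=0

Answer: 8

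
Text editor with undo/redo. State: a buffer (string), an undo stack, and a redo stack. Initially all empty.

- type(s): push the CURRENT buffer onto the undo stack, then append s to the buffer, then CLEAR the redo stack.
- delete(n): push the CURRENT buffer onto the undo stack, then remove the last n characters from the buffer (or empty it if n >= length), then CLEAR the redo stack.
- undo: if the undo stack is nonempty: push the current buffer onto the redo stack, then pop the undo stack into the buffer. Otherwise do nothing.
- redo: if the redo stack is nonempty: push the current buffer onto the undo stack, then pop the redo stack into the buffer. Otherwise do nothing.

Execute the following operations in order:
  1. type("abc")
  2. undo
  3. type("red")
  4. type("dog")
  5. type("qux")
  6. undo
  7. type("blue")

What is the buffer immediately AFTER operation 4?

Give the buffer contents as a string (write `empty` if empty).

After op 1 (type): buf='abc' undo_depth=1 redo_depth=0
After op 2 (undo): buf='(empty)' undo_depth=0 redo_depth=1
After op 3 (type): buf='red' undo_depth=1 redo_depth=0
After op 4 (type): buf='reddog' undo_depth=2 redo_depth=0

Answer: reddog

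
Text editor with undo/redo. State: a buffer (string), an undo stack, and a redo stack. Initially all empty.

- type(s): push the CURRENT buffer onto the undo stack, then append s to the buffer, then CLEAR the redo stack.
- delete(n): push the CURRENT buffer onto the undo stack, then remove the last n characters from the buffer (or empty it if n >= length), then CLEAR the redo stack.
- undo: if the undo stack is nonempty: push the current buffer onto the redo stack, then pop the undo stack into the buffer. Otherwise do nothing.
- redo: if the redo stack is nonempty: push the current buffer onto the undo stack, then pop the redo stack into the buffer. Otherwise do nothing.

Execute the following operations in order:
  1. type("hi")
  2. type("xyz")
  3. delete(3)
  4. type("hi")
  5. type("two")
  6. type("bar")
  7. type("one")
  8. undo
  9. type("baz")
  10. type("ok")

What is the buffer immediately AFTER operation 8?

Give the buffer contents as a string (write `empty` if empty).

Answer: hihitwobar

Derivation:
After op 1 (type): buf='hi' undo_depth=1 redo_depth=0
After op 2 (type): buf='hixyz' undo_depth=2 redo_depth=0
After op 3 (delete): buf='hi' undo_depth=3 redo_depth=0
After op 4 (type): buf='hihi' undo_depth=4 redo_depth=0
After op 5 (type): buf='hihitwo' undo_depth=5 redo_depth=0
After op 6 (type): buf='hihitwobar' undo_depth=6 redo_depth=0
After op 7 (type): buf='hihitwobarone' undo_depth=7 redo_depth=0
After op 8 (undo): buf='hihitwobar' undo_depth=6 redo_depth=1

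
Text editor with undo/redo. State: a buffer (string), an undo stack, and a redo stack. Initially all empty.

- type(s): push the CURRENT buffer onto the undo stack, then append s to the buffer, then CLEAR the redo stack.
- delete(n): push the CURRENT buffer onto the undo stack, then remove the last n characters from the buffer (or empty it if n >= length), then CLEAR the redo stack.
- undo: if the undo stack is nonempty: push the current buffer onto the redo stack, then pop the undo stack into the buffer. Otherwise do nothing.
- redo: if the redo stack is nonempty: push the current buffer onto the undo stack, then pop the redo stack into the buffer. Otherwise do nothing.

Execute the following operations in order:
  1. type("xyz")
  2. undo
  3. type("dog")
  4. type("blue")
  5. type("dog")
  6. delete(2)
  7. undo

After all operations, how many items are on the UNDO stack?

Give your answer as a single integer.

After op 1 (type): buf='xyz' undo_depth=1 redo_depth=0
After op 2 (undo): buf='(empty)' undo_depth=0 redo_depth=1
After op 3 (type): buf='dog' undo_depth=1 redo_depth=0
After op 4 (type): buf='dogblue' undo_depth=2 redo_depth=0
After op 5 (type): buf='dogbluedog' undo_depth=3 redo_depth=0
After op 6 (delete): buf='dogblued' undo_depth=4 redo_depth=0
After op 7 (undo): buf='dogbluedog' undo_depth=3 redo_depth=1

Answer: 3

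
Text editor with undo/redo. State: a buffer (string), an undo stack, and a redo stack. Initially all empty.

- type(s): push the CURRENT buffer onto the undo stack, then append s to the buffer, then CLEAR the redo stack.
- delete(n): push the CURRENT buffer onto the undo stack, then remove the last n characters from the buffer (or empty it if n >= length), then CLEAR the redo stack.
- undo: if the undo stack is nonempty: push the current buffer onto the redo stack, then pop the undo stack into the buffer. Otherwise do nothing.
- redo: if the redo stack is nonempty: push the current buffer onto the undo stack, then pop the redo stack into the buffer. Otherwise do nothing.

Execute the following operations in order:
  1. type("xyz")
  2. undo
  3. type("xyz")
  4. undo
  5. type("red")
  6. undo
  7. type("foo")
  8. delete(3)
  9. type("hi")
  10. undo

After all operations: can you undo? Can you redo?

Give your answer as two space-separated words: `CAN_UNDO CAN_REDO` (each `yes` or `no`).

Answer: yes yes

Derivation:
After op 1 (type): buf='xyz' undo_depth=1 redo_depth=0
After op 2 (undo): buf='(empty)' undo_depth=0 redo_depth=1
After op 3 (type): buf='xyz' undo_depth=1 redo_depth=0
After op 4 (undo): buf='(empty)' undo_depth=0 redo_depth=1
After op 5 (type): buf='red' undo_depth=1 redo_depth=0
After op 6 (undo): buf='(empty)' undo_depth=0 redo_depth=1
After op 7 (type): buf='foo' undo_depth=1 redo_depth=0
After op 8 (delete): buf='(empty)' undo_depth=2 redo_depth=0
After op 9 (type): buf='hi' undo_depth=3 redo_depth=0
After op 10 (undo): buf='(empty)' undo_depth=2 redo_depth=1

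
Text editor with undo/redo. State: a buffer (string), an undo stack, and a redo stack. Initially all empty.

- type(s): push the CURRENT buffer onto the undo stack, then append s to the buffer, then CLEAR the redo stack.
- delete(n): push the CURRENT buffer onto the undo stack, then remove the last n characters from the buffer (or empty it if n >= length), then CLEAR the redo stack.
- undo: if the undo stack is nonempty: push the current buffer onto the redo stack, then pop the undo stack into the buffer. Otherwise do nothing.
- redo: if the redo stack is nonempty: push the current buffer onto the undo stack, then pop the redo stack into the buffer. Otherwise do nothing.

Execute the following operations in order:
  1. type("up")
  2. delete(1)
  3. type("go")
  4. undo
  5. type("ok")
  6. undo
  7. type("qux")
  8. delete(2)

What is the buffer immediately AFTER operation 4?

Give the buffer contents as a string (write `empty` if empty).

Answer: u

Derivation:
After op 1 (type): buf='up' undo_depth=1 redo_depth=0
After op 2 (delete): buf='u' undo_depth=2 redo_depth=0
After op 3 (type): buf='ugo' undo_depth=3 redo_depth=0
After op 4 (undo): buf='u' undo_depth=2 redo_depth=1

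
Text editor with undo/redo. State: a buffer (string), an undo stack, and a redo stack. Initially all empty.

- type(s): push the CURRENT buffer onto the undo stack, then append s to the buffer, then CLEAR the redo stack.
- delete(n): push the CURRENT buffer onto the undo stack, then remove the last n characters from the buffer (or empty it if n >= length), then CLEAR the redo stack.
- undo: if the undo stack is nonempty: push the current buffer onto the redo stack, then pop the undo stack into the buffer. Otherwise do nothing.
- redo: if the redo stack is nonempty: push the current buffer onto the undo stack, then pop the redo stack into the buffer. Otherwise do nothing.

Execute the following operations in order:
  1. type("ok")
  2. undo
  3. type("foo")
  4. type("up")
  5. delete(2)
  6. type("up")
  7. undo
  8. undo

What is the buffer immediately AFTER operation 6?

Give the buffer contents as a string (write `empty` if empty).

After op 1 (type): buf='ok' undo_depth=1 redo_depth=0
After op 2 (undo): buf='(empty)' undo_depth=0 redo_depth=1
After op 3 (type): buf='foo' undo_depth=1 redo_depth=0
After op 4 (type): buf='fooup' undo_depth=2 redo_depth=0
After op 5 (delete): buf='foo' undo_depth=3 redo_depth=0
After op 6 (type): buf='fooup' undo_depth=4 redo_depth=0

Answer: fooup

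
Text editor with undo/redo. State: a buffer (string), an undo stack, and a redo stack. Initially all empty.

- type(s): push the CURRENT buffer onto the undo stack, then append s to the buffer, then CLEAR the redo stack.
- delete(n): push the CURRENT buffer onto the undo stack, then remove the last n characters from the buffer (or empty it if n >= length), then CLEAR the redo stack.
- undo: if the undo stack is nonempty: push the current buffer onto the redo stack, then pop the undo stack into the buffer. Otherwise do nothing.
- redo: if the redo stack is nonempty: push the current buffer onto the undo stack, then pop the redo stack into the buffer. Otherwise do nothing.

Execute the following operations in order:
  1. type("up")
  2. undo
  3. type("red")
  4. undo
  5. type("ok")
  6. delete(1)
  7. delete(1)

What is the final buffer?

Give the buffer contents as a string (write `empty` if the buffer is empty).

After op 1 (type): buf='up' undo_depth=1 redo_depth=0
After op 2 (undo): buf='(empty)' undo_depth=0 redo_depth=1
After op 3 (type): buf='red' undo_depth=1 redo_depth=0
After op 4 (undo): buf='(empty)' undo_depth=0 redo_depth=1
After op 5 (type): buf='ok' undo_depth=1 redo_depth=0
After op 6 (delete): buf='o' undo_depth=2 redo_depth=0
After op 7 (delete): buf='(empty)' undo_depth=3 redo_depth=0

Answer: empty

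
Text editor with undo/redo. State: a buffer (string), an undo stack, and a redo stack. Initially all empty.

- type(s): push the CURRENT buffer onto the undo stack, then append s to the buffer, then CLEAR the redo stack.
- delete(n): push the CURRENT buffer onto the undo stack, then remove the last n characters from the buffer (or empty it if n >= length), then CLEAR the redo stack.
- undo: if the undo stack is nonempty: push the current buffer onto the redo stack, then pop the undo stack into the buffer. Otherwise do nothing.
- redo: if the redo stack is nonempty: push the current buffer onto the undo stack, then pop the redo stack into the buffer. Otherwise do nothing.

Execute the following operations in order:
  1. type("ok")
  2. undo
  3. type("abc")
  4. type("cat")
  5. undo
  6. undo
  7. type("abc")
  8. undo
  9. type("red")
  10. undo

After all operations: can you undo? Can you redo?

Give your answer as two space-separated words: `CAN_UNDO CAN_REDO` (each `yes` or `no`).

After op 1 (type): buf='ok' undo_depth=1 redo_depth=0
After op 2 (undo): buf='(empty)' undo_depth=0 redo_depth=1
After op 3 (type): buf='abc' undo_depth=1 redo_depth=0
After op 4 (type): buf='abccat' undo_depth=2 redo_depth=0
After op 5 (undo): buf='abc' undo_depth=1 redo_depth=1
After op 6 (undo): buf='(empty)' undo_depth=0 redo_depth=2
After op 7 (type): buf='abc' undo_depth=1 redo_depth=0
After op 8 (undo): buf='(empty)' undo_depth=0 redo_depth=1
After op 9 (type): buf='red' undo_depth=1 redo_depth=0
After op 10 (undo): buf='(empty)' undo_depth=0 redo_depth=1

Answer: no yes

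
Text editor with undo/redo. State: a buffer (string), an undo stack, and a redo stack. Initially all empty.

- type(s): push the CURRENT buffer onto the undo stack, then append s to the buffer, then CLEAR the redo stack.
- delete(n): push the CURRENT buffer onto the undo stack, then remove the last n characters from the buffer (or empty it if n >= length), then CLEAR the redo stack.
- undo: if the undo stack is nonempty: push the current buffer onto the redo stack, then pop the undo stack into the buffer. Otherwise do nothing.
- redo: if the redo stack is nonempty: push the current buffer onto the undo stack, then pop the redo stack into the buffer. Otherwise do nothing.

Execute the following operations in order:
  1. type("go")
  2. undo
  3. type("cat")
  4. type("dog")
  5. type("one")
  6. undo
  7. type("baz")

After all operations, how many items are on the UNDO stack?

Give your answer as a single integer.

After op 1 (type): buf='go' undo_depth=1 redo_depth=0
After op 2 (undo): buf='(empty)' undo_depth=0 redo_depth=1
After op 3 (type): buf='cat' undo_depth=1 redo_depth=0
After op 4 (type): buf='catdog' undo_depth=2 redo_depth=0
After op 5 (type): buf='catdogone' undo_depth=3 redo_depth=0
After op 6 (undo): buf='catdog' undo_depth=2 redo_depth=1
After op 7 (type): buf='catdogbaz' undo_depth=3 redo_depth=0

Answer: 3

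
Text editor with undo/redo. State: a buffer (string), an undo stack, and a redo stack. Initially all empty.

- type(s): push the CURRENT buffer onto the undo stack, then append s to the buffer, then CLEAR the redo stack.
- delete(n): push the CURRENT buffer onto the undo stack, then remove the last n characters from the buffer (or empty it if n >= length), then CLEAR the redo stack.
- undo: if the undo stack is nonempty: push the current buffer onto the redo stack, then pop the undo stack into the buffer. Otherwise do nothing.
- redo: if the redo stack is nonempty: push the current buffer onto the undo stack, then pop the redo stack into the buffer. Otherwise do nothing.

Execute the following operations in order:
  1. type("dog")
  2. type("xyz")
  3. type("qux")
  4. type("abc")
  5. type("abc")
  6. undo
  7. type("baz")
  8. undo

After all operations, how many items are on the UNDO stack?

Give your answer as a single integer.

After op 1 (type): buf='dog' undo_depth=1 redo_depth=0
After op 2 (type): buf='dogxyz' undo_depth=2 redo_depth=0
After op 3 (type): buf='dogxyzqux' undo_depth=3 redo_depth=0
After op 4 (type): buf='dogxyzquxabc' undo_depth=4 redo_depth=0
After op 5 (type): buf='dogxyzquxabcabc' undo_depth=5 redo_depth=0
After op 6 (undo): buf='dogxyzquxabc' undo_depth=4 redo_depth=1
After op 7 (type): buf='dogxyzquxabcbaz' undo_depth=5 redo_depth=0
After op 8 (undo): buf='dogxyzquxabc' undo_depth=4 redo_depth=1

Answer: 4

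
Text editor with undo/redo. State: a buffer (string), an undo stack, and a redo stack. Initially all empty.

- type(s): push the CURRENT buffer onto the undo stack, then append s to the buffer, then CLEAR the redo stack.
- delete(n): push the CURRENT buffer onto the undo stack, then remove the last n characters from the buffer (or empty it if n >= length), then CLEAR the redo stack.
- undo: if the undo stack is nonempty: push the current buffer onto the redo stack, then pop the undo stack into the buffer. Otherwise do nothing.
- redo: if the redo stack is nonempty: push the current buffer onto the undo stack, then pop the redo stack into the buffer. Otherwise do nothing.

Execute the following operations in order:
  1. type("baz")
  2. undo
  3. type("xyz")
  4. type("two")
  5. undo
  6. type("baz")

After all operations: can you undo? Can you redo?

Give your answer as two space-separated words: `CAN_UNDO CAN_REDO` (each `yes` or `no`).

After op 1 (type): buf='baz' undo_depth=1 redo_depth=0
After op 2 (undo): buf='(empty)' undo_depth=0 redo_depth=1
After op 3 (type): buf='xyz' undo_depth=1 redo_depth=0
After op 4 (type): buf='xyztwo' undo_depth=2 redo_depth=0
After op 5 (undo): buf='xyz' undo_depth=1 redo_depth=1
After op 6 (type): buf='xyzbaz' undo_depth=2 redo_depth=0

Answer: yes no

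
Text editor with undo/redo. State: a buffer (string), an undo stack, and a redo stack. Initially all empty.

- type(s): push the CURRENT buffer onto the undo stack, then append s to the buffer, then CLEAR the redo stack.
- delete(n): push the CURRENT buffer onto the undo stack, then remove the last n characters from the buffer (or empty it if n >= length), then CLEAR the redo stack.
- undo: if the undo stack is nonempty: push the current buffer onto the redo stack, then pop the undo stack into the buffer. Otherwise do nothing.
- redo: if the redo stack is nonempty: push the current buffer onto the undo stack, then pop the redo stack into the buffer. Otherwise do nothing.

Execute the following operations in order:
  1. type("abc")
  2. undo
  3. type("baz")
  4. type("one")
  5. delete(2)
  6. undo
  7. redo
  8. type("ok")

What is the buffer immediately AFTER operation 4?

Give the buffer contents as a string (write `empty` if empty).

After op 1 (type): buf='abc' undo_depth=1 redo_depth=0
After op 2 (undo): buf='(empty)' undo_depth=0 redo_depth=1
After op 3 (type): buf='baz' undo_depth=1 redo_depth=0
After op 4 (type): buf='bazone' undo_depth=2 redo_depth=0

Answer: bazone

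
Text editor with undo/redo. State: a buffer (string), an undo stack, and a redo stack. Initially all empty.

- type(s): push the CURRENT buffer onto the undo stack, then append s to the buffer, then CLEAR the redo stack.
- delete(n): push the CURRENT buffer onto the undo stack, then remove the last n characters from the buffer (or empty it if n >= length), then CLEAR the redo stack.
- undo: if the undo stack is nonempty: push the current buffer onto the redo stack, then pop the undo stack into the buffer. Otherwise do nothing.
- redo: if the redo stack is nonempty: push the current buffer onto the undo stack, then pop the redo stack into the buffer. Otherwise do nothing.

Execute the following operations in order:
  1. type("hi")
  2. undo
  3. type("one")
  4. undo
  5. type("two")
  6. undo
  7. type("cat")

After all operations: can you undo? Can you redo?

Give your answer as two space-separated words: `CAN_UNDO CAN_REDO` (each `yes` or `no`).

Answer: yes no

Derivation:
After op 1 (type): buf='hi' undo_depth=1 redo_depth=0
After op 2 (undo): buf='(empty)' undo_depth=0 redo_depth=1
After op 3 (type): buf='one' undo_depth=1 redo_depth=0
After op 4 (undo): buf='(empty)' undo_depth=0 redo_depth=1
After op 5 (type): buf='two' undo_depth=1 redo_depth=0
After op 6 (undo): buf='(empty)' undo_depth=0 redo_depth=1
After op 7 (type): buf='cat' undo_depth=1 redo_depth=0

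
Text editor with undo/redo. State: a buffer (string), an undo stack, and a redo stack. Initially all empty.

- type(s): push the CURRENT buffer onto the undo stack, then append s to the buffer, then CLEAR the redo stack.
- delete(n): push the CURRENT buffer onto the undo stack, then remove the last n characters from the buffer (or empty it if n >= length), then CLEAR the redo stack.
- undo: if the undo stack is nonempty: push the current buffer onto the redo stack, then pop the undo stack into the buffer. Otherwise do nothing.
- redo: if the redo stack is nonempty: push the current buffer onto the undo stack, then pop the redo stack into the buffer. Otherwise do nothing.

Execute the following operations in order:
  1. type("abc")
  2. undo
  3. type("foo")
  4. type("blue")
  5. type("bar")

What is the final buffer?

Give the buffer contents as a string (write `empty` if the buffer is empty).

After op 1 (type): buf='abc' undo_depth=1 redo_depth=0
After op 2 (undo): buf='(empty)' undo_depth=0 redo_depth=1
After op 3 (type): buf='foo' undo_depth=1 redo_depth=0
After op 4 (type): buf='fooblue' undo_depth=2 redo_depth=0
After op 5 (type): buf='foobluebar' undo_depth=3 redo_depth=0

Answer: foobluebar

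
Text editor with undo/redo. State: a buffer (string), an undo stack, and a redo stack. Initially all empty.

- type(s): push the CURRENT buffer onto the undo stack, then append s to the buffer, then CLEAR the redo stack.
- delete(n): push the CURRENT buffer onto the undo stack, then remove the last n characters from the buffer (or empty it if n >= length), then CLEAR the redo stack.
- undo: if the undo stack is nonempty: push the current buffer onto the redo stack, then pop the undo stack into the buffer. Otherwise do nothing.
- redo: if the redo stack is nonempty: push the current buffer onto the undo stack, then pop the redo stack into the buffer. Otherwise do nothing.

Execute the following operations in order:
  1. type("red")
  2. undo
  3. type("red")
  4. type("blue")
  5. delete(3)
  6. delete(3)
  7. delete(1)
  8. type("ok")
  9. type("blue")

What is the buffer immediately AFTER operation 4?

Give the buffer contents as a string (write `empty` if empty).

After op 1 (type): buf='red' undo_depth=1 redo_depth=0
After op 2 (undo): buf='(empty)' undo_depth=0 redo_depth=1
After op 3 (type): buf='red' undo_depth=1 redo_depth=0
After op 4 (type): buf='redblue' undo_depth=2 redo_depth=0

Answer: redblue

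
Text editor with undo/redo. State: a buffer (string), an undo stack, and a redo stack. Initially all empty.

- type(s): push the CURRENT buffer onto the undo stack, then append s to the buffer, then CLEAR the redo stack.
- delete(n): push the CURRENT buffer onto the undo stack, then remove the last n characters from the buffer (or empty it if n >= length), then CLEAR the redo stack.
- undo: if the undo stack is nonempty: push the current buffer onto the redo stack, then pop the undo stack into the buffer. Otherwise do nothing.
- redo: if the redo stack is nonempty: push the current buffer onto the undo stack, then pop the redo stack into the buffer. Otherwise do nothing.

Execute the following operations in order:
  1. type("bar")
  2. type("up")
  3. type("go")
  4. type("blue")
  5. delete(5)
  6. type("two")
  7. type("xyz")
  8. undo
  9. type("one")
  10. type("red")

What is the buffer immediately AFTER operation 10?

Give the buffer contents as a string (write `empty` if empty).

Answer: barupgtwoonered

Derivation:
After op 1 (type): buf='bar' undo_depth=1 redo_depth=0
After op 2 (type): buf='barup' undo_depth=2 redo_depth=0
After op 3 (type): buf='barupgo' undo_depth=3 redo_depth=0
After op 4 (type): buf='barupgoblue' undo_depth=4 redo_depth=0
After op 5 (delete): buf='barupg' undo_depth=5 redo_depth=0
After op 6 (type): buf='barupgtwo' undo_depth=6 redo_depth=0
After op 7 (type): buf='barupgtwoxyz' undo_depth=7 redo_depth=0
After op 8 (undo): buf='barupgtwo' undo_depth=6 redo_depth=1
After op 9 (type): buf='barupgtwoone' undo_depth=7 redo_depth=0
After op 10 (type): buf='barupgtwoonered' undo_depth=8 redo_depth=0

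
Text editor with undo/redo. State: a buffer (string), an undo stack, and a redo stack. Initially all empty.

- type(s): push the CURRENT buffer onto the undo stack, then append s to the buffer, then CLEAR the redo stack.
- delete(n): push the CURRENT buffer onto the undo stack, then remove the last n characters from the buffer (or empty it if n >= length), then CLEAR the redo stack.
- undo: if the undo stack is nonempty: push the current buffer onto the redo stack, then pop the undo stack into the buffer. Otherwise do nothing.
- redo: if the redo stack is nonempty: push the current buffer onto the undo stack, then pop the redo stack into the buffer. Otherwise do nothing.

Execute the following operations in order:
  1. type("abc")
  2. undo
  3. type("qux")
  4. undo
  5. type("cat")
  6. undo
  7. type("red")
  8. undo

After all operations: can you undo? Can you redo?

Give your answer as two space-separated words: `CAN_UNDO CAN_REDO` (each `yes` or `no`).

Answer: no yes

Derivation:
After op 1 (type): buf='abc' undo_depth=1 redo_depth=0
After op 2 (undo): buf='(empty)' undo_depth=0 redo_depth=1
After op 3 (type): buf='qux' undo_depth=1 redo_depth=0
After op 4 (undo): buf='(empty)' undo_depth=0 redo_depth=1
After op 5 (type): buf='cat' undo_depth=1 redo_depth=0
After op 6 (undo): buf='(empty)' undo_depth=0 redo_depth=1
After op 7 (type): buf='red' undo_depth=1 redo_depth=0
After op 8 (undo): buf='(empty)' undo_depth=0 redo_depth=1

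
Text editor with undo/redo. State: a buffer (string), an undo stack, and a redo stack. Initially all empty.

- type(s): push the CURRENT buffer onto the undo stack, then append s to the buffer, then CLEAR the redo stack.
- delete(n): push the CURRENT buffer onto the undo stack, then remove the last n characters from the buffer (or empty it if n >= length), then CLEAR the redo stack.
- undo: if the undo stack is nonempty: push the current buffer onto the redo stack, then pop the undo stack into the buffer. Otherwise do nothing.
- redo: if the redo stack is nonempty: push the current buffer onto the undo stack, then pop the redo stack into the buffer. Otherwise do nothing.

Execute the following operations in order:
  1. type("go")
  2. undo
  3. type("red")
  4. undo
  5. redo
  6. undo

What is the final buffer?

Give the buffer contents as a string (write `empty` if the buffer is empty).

After op 1 (type): buf='go' undo_depth=1 redo_depth=0
After op 2 (undo): buf='(empty)' undo_depth=0 redo_depth=1
After op 3 (type): buf='red' undo_depth=1 redo_depth=0
After op 4 (undo): buf='(empty)' undo_depth=0 redo_depth=1
After op 5 (redo): buf='red' undo_depth=1 redo_depth=0
After op 6 (undo): buf='(empty)' undo_depth=0 redo_depth=1

Answer: empty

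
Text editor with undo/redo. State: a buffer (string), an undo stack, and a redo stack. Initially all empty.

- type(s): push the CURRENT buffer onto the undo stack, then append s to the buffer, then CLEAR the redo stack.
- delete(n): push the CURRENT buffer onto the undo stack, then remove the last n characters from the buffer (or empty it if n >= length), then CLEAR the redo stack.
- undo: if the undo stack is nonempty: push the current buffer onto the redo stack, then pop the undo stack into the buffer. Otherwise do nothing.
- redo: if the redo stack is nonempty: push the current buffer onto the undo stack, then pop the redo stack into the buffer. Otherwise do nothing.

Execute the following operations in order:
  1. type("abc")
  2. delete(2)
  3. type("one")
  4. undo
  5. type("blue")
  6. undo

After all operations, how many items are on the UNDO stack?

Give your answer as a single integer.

Answer: 2

Derivation:
After op 1 (type): buf='abc' undo_depth=1 redo_depth=0
After op 2 (delete): buf='a' undo_depth=2 redo_depth=0
After op 3 (type): buf='aone' undo_depth=3 redo_depth=0
After op 4 (undo): buf='a' undo_depth=2 redo_depth=1
After op 5 (type): buf='ablue' undo_depth=3 redo_depth=0
After op 6 (undo): buf='a' undo_depth=2 redo_depth=1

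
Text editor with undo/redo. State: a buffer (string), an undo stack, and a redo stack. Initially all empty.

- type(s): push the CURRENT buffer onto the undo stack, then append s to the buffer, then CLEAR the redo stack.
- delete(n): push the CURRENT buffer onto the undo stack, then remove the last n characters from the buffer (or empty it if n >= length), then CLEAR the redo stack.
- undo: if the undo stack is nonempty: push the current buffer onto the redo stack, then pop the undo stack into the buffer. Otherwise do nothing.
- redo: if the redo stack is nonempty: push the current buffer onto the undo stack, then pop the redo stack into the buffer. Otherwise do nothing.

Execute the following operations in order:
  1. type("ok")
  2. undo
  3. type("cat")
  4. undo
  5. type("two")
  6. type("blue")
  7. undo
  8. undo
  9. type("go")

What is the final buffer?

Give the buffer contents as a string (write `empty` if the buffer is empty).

Answer: go

Derivation:
After op 1 (type): buf='ok' undo_depth=1 redo_depth=0
After op 2 (undo): buf='(empty)' undo_depth=0 redo_depth=1
After op 3 (type): buf='cat' undo_depth=1 redo_depth=0
After op 4 (undo): buf='(empty)' undo_depth=0 redo_depth=1
After op 5 (type): buf='two' undo_depth=1 redo_depth=0
After op 6 (type): buf='twoblue' undo_depth=2 redo_depth=0
After op 7 (undo): buf='two' undo_depth=1 redo_depth=1
After op 8 (undo): buf='(empty)' undo_depth=0 redo_depth=2
After op 9 (type): buf='go' undo_depth=1 redo_depth=0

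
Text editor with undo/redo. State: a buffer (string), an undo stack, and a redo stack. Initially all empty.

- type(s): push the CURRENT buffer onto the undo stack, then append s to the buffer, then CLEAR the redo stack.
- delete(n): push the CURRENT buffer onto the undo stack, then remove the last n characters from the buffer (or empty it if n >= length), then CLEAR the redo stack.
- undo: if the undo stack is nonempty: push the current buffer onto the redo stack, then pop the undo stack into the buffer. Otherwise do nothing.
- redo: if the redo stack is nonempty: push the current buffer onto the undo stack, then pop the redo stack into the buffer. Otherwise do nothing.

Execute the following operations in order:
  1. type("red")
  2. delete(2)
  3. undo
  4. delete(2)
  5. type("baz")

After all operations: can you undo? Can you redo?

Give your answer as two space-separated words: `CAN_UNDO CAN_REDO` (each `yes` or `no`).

Answer: yes no

Derivation:
After op 1 (type): buf='red' undo_depth=1 redo_depth=0
After op 2 (delete): buf='r' undo_depth=2 redo_depth=0
After op 3 (undo): buf='red' undo_depth=1 redo_depth=1
After op 4 (delete): buf='r' undo_depth=2 redo_depth=0
After op 5 (type): buf='rbaz' undo_depth=3 redo_depth=0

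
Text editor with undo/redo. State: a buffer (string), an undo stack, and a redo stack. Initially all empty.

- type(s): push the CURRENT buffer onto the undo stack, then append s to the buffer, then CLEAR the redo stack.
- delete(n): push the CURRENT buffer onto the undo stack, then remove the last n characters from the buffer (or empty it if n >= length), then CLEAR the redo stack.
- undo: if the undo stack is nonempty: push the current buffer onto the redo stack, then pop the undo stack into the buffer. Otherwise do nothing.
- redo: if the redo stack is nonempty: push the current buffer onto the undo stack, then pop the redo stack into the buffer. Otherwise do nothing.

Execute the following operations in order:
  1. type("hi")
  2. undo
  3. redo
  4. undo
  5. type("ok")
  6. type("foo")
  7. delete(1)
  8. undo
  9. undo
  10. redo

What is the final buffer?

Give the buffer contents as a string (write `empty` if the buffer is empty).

After op 1 (type): buf='hi' undo_depth=1 redo_depth=0
After op 2 (undo): buf='(empty)' undo_depth=0 redo_depth=1
After op 3 (redo): buf='hi' undo_depth=1 redo_depth=0
After op 4 (undo): buf='(empty)' undo_depth=0 redo_depth=1
After op 5 (type): buf='ok' undo_depth=1 redo_depth=0
After op 6 (type): buf='okfoo' undo_depth=2 redo_depth=0
After op 7 (delete): buf='okfo' undo_depth=3 redo_depth=0
After op 8 (undo): buf='okfoo' undo_depth=2 redo_depth=1
After op 9 (undo): buf='ok' undo_depth=1 redo_depth=2
After op 10 (redo): buf='okfoo' undo_depth=2 redo_depth=1

Answer: okfoo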